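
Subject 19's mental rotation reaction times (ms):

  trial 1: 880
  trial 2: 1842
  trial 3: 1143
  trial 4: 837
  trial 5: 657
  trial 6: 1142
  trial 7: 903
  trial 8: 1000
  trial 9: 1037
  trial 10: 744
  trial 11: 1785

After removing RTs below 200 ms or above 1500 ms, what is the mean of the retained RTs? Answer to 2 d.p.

Excluded: 1785, 1842
Retained (n=9): Σ = 8343
Mean = 8343/9 = 927.0000

927.00 ms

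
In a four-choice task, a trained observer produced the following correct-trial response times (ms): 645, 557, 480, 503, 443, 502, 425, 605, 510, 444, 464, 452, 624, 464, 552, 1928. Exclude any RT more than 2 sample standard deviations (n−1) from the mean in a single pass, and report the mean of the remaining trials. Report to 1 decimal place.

511.3 ms

n = 16, ΣRT = 9598, M = 599.875
Σ(x−M)² = 1950381.75; s = √(1950381.75/15) = 360.590
Cutoffs: 599.875 ± 2·360.590 → [-121.3, 1321.1]
Outside: 1928 → excluded.
Retained (n=15): Σ = 7670, mean = 7670/15 = 511.333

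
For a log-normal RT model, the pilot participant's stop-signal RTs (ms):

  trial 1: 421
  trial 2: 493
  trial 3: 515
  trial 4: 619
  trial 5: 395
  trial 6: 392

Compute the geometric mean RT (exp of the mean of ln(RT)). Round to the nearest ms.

ln(RT): 6.0426, 6.2005, 6.2442, 6.4281, 5.9789, 5.9713
Mean ln(RT) = 36.8656/6 = 6.14426
Geometric mean = exp(6.14426) = 466.03 ms

466 ms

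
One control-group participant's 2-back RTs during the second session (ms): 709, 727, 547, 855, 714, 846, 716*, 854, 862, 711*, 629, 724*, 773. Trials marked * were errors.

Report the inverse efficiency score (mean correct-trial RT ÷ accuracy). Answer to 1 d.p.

977.1 ms

Correct trials (n=10): 709, 727, 547, 855, 714, 846, 854, 862, 629, 773
Mean correct RT = 7516/10 = 751.6000 ms
Proportion correct = 10/13
IES = 751.6000 / (10/13) = 977.080 ms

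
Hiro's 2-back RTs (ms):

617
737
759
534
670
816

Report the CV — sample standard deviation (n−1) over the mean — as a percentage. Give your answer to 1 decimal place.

n = 6, Σ = 4133, M = 688.8333
Σ(x−M)² = 52902.833; s = √(52902.833/5) = 102.8619
CV = 102.8619 / 688.8333 = 0.14933 = 14.933%

14.9%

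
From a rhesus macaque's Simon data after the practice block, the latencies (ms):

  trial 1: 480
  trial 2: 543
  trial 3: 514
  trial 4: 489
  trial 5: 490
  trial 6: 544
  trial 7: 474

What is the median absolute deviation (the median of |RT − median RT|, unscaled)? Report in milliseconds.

Sorted: 474, 480, 489, 490, 514, 543, 544 → median = 490
|x − 490|: 10, 53, 24, 1, 0, 54, 16
Sorted deviations: 0, 1, 10, 16, 24, 53, 54 → MAD = 16

16 ms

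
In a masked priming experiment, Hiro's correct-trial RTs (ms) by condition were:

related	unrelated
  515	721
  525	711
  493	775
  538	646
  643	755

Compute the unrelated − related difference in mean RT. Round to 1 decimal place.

M(related) = 2714/5 = 542.800
M(unrelated) = 3608/5 = 721.600
Difference = 721.600 − 542.800 = 178.800 ms

178.8 ms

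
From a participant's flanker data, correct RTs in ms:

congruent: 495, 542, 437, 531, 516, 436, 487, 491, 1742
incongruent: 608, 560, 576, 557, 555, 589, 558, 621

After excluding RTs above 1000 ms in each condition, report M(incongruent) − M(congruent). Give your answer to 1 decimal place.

86.1 ms

congruent: exclude 1742
M(congruent) = 3935/8 = 491.875
M(incongruent) = 4624/8 = 578.000
Difference = 578.000 − 491.875 = 86.125 ms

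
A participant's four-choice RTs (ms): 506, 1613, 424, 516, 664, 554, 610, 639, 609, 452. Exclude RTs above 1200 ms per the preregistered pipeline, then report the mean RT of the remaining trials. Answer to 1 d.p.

Excluded: 1613
Retained (n=9): Σ = 4974
Mean = 4974/9 = 552.6667

552.7 ms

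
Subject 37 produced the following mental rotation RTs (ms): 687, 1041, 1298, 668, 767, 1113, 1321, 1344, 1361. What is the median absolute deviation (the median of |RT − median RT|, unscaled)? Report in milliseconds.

Sorted: 668, 687, 767, 1041, 1113, 1298, 1321, 1344, 1361 → median = 1113
|x − 1113|: 426, 72, 185, 445, 346, 0, 208, 231, 248
Sorted deviations: 0, 72, 185, 208, 231, 248, 346, 426, 445 → MAD = 231

231 ms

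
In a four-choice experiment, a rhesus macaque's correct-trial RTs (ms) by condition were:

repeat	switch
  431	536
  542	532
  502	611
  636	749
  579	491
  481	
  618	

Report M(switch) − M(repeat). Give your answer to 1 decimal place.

M(repeat) = 3789/7 = 541.286
M(switch) = 2919/5 = 583.800
Difference = 583.800 − 541.286 = 42.514 ms

42.5 ms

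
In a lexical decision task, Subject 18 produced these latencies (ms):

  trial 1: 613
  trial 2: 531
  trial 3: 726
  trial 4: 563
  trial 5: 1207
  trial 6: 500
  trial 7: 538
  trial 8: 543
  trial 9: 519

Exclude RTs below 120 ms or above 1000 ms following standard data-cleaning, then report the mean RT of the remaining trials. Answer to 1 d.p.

566.6 ms

Excluded: 1207
Retained (n=8): Σ = 4533
Mean = 4533/8 = 566.6250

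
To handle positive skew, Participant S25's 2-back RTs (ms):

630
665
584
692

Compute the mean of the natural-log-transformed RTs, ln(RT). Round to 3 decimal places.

ln(RT): 6.4457, 6.4998, 6.3699, 6.5396
Σ ln(RT) = 25.8550
Mean = 25.8550/4 = 6.46375

6.464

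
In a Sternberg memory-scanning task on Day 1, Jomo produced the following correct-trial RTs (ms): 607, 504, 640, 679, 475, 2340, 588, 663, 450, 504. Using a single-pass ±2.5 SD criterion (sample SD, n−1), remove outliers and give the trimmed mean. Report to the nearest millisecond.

n = 10, ΣRT = 7450, M = 745.000
Σ(x−M)² = 2885910.00; s = √(2885910.00/9) = 566.266
Cutoffs: 745.000 ± 2.5·566.266 → [-670.7, 2160.7]
Outside: 2340 → excluded.
Retained (n=9): Σ = 5110, mean = 5110/9 = 567.778

568 ms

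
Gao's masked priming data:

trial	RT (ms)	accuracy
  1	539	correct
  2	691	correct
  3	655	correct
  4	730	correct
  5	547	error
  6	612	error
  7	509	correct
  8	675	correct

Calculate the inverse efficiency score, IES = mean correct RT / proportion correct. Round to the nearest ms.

844 ms

Correct trials (n=6): 539, 691, 655, 730, 509, 675
Mean correct RT = 3799/6 = 633.1667 ms
Proportion correct = 6/8
IES = 633.1667 / (6/8) = 844.222 ms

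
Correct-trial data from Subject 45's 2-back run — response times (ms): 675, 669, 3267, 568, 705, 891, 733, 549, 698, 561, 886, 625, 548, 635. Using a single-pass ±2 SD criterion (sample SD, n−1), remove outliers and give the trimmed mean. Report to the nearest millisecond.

n = 14, ΣRT = 12010, M = 857.857
Σ(x−M)² = 6406905.71; s = √(6406905.71/13) = 702.025
Cutoffs: 857.857 ± 2·702.025 → [-546.2, 2261.9]
Outside: 3267 → excluded.
Retained (n=13): Σ = 8743, mean = 8743/13 = 672.538

673 ms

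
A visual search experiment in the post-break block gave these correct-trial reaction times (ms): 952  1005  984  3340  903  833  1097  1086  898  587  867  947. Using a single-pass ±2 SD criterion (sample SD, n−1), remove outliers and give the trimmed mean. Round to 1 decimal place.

n = 12, ΣRT = 13499, M = 1124.917
Σ(x−M)² = 5546508.92; s = √(5546508.92/11) = 710.090
Cutoffs: 1124.917 ± 2·710.090 → [-295.3, 2545.1]
Outside: 3340 → excluded.
Retained (n=11): Σ = 10159, mean = 10159/11 = 923.545

923.5 ms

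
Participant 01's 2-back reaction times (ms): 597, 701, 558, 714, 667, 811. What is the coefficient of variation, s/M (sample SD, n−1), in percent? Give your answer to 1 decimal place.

13.3%

n = 6, Σ = 4048, M = 674.6667
Σ(x−M)² = 40529.333; s = √(40529.333/5) = 90.0326
CV = 90.0326 / 674.6667 = 0.13345 = 13.345%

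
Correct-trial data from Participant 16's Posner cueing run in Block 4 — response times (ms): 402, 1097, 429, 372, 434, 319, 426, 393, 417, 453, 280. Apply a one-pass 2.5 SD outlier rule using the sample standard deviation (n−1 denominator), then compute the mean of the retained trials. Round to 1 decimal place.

392.5 ms

n = 11, ΣRT = 5022, M = 456.545
Σ(x−M)² = 478206.73; s = √(478206.73/10) = 218.679
Cutoffs: 456.545 ± 2.5·218.679 → [-90.2, 1003.2]
Outside: 1097 → excluded.
Retained (n=10): Σ = 3925, mean = 3925/10 = 392.500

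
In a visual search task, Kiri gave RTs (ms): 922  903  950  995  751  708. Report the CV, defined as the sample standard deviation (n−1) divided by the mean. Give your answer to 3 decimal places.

0.132

n = 6, Σ = 5229, M = 871.5000
Σ(x−M)² = 66209.500; s = √(66209.500/5) = 115.0735
CV = 115.0735 / 871.5000 = 0.13204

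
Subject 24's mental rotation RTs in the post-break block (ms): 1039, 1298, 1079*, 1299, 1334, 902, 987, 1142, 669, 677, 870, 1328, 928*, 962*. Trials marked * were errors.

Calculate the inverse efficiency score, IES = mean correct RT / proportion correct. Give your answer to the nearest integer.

Correct trials (n=11): 1039, 1298, 1299, 1334, 902, 987, 1142, 669, 677, 870, 1328
Mean correct RT = 11545/11 = 1049.5455 ms
Proportion correct = 11/14
IES = 1049.5455 / (11/14) = 1335.785 ms

1336 ms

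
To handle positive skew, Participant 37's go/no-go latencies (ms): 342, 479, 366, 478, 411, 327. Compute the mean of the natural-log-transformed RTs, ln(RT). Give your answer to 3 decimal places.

ln(RT): 5.8348, 6.1717, 5.9026, 6.1696, 6.0186, 5.7900
Σ ln(RT) = 35.8873
Mean = 35.8873/6 = 5.98122

5.981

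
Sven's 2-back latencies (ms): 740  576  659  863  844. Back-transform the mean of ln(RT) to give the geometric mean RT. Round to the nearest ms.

728 ms

ln(RT): 6.6067, 6.3561, 6.4907, 6.7604, 6.7382
Mean ln(RT) = 32.9520/5 = 6.59041
Geometric mean = exp(6.59041) = 728.08 ms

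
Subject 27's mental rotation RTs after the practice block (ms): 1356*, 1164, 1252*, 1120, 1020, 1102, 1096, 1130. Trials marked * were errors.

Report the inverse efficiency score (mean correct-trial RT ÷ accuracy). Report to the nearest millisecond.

Correct trials (n=6): 1164, 1120, 1020, 1102, 1096, 1130
Mean correct RT = 6632/6 = 1105.3333 ms
Proportion correct = 6/8
IES = 1105.3333 / (6/8) = 1473.778 ms

1474 ms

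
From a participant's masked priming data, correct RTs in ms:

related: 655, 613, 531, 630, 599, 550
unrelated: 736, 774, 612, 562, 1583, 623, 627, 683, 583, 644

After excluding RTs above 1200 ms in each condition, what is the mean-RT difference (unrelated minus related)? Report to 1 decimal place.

unrelated: exclude 1583
M(related) = 3578/6 = 596.333
M(unrelated) = 5844/9 = 649.333
Difference = 649.333 − 596.333 = 53.000 ms

53.0 ms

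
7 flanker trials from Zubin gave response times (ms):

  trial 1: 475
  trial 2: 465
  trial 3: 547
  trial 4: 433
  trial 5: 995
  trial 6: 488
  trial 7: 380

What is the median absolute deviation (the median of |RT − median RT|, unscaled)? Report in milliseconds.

42 ms

Sorted: 380, 433, 465, 475, 488, 547, 995 → median = 475
|x − 475|: 0, 10, 72, 42, 520, 13, 95
Sorted deviations: 0, 10, 13, 42, 72, 95, 520 → MAD = 42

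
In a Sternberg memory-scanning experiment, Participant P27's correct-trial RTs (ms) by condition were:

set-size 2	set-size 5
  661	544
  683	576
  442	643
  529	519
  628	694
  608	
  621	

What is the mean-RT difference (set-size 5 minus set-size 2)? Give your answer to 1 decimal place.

-0.8 ms

M(set-size 2) = 4172/7 = 596.000
M(set-size 5) = 2976/5 = 595.200
Difference = 595.200 − 596.000 = -0.800 ms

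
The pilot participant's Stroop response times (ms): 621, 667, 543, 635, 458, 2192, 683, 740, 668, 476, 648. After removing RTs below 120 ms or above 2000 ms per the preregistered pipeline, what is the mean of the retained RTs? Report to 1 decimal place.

Excluded: 2192
Retained (n=10): Σ = 6139
Mean = 6139/10 = 613.9000

613.9 ms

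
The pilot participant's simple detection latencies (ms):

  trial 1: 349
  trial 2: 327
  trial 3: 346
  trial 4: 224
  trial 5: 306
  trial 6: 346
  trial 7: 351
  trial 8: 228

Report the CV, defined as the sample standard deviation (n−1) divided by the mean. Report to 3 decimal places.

n = 8, Σ = 2477, M = 309.6250
Σ(x−M)² = 20217.875; s = √(20217.875/7) = 53.7426
CV = 53.7426 / 309.6250 = 0.17357

0.174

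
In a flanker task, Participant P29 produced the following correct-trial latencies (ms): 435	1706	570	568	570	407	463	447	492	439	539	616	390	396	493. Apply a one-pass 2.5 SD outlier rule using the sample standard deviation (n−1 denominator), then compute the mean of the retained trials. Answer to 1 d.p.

487.5 ms

n = 15, ΣRT = 8531, M = 568.733
Σ(x−M)² = 1456774.93; s = √(1456774.93/14) = 322.576
Cutoffs: 568.733 ± 2.5·322.576 → [-237.7, 1375.2]
Outside: 1706 → excluded.
Retained (n=14): Σ = 6825, mean = 6825/14 = 487.500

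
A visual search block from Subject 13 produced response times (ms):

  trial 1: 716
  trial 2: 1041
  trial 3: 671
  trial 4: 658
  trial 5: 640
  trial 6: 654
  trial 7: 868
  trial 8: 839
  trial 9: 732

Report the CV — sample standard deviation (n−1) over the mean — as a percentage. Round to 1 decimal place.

n = 9, Σ = 6819, M = 757.6667
Σ(x−M)² = 143498.000; s = √(143498.000/8) = 133.9300
CV = 133.9300 / 757.6667 = 0.17677 = 17.677%

17.7%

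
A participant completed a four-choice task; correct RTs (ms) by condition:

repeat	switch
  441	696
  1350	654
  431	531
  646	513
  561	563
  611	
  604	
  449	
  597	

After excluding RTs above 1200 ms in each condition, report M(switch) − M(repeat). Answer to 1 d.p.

repeat: exclude 1350
M(repeat) = 4340/8 = 542.500
M(switch) = 2957/5 = 591.400
Difference = 591.400 − 542.500 = 48.900 ms

48.9 ms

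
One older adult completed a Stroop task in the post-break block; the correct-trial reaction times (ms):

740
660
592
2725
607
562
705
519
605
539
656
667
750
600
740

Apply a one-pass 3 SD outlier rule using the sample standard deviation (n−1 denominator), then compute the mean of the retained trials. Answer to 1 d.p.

n = 15, ΣRT = 11667, M = 777.800
Σ(x−M)² = 4137246.40; s = √(4137246.40/14) = 543.615
Cutoffs: 777.800 ± 3·543.615 → [-853.0, 2408.6]
Outside: 2725 → excluded.
Retained (n=14): Σ = 8942, mean = 8942/14 = 638.714

638.7 ms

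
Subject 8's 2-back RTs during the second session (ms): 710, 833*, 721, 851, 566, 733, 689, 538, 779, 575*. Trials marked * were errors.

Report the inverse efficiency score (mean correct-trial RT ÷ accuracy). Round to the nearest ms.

873 ms

Correct trials (n=8): 710, 721, 851, 566, 733, 689, 538, 779
Mean correct RT = 5587/8 = 698.3750 ms
Proportion correct = 8/10
IES = 698.3750 / (8/10) = 872.969 ms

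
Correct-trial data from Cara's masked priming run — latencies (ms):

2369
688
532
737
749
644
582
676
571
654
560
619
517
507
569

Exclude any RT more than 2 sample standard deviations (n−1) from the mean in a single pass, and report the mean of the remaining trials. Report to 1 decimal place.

614.6 ms

n = 15, ΣRT = 10974, M = 731.600
Σ(x−M)² = 2953173.60; s = √(2953173.60/14) = 459.283
Cutoffs: 731.600 ± 2·459.283 → [-187.0, 1650.2]
Outside: 2369 → excluded.
Retained (n=14): Σ = 8605, mean = 8605/14 = 614.643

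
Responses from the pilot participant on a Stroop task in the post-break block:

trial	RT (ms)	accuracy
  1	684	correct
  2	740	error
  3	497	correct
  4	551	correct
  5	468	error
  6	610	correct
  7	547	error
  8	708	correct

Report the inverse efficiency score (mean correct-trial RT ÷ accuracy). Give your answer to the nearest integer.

Correct trials (n=5): 684, 497, 551, 610, 708
Mean correct RT = 3050/5 = 610.0000 ms
Proportion correct = 5/8
IES = 610.0000 / (5/8) = 976.000 ms

976 ms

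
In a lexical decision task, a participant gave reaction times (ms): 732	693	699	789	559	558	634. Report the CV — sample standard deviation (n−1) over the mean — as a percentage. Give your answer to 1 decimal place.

n = 7, Σ = 4664, M = 666.2857
Σ(x−M)² = 45439.429; s = √(45439.429/6) = 87.0244
CV = 87.0244 / 666.2857 = 0.13061 = 13.061%

13.1%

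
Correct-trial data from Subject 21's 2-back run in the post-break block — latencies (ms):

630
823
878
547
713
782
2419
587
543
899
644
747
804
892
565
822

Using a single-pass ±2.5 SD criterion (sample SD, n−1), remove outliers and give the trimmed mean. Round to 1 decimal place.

725.1 ms

n = 16, ΣRT = 13295, M = 830.938
Σ(x−M)² = 2925814.94; s = √(2925814.94/15) = 441.650
Cutoffs: 830.938 ± 2.5·441.650 → [-273.2, 1935.1]
Outside: 2419 → excluded.
Retained (n=15): Σ = 10876, mean = 10876/15 = 725.067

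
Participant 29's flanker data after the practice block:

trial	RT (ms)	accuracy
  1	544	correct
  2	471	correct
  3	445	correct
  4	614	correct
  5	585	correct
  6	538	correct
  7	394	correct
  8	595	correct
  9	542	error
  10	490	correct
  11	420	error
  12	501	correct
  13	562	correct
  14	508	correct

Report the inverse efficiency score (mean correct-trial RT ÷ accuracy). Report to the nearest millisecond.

607 ms

Correct trials (n=12): 544, 471, 445, 614, 585, 538, 394, 595, 490, 501, 562, 508
Mean correct RT = 6247/12 = 520.5833 ms
Proportion correct = 12/14
IES = 520.5833 / (12/14) = 607.347 ms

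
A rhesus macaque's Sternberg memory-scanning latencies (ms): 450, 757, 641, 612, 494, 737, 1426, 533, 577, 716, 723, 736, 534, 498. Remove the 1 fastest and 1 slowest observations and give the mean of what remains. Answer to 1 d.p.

629.8 ms

Sorted: 450, 494, 498, 533, 534, 577, 612, 641, 716, 723, 736, 737, 757, 1426
Drop lowest 1 (450) and highest 1 (1426)
Remaining (n=12): Σ = 7558, mean = 7558/12 = 629.833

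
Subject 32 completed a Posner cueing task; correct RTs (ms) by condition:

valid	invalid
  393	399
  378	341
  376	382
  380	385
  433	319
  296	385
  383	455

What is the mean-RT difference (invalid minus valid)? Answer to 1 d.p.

M(valid) = 2639/7 = 377.000
M(invalid) = 2666/7 = 380.857
Difference = 380.857 − 377.000 = 3.857 ms

3.9 ms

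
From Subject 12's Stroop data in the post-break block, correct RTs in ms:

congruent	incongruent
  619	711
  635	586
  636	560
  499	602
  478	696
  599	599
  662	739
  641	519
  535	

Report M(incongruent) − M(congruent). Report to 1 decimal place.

37.2 ms

M(congruent) = 5304/9 = 589.333
M(incongruent) = 5012/8 = 626.500
Difference = 626.500 − 589.333 = 37.167 ms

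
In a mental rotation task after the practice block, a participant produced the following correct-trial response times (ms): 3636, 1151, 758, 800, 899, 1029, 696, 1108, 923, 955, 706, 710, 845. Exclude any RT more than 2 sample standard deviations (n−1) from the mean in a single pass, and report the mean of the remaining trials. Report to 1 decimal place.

881.7 ms

n = 13, ΣRT = 14216, M = 1093.538
Σ(x−M)² = 7273755.23; s = √(7273755.23/12) = 778.554
Cutoffs: 1093.538 ± 2·778.554 → [-463.6, 2650.6]
Outside: 3636 → excluded.
Retained (n=12): Σ = 10580, mean = 10580/12 = 881.667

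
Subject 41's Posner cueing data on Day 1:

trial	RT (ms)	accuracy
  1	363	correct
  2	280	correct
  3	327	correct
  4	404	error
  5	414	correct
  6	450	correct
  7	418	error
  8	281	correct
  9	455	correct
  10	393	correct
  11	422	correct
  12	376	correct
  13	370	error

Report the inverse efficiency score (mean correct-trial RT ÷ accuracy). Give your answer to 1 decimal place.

488.9 ms

Correct trials (n=10): 363, 280, 327, 414, 450, 281, 455, 393, 422, 376
Mean correct RT = 3761/10 = 376.1000 ms
Proportion correct = 10/13
IES = 376.1000 / (10/13) = 488.930 ms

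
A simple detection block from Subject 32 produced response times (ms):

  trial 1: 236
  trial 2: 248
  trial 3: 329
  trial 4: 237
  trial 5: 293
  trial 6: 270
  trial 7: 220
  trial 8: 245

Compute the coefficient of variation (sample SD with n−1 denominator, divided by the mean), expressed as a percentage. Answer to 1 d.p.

n = 8, Σ = 2078, M = 259.7500
Σ(x−M)² = 9023.500; s = √(9023.500/7) = 35.9036
CV = 35.9036 / 259.7500 = 0.13822 = 13.822%

13.8%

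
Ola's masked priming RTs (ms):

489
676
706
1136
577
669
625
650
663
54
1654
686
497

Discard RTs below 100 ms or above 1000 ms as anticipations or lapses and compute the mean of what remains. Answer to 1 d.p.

623.8 ms

Excluded: 54, 1136, 1654
Retained (n=10): Σ = 6238
Mean = 6238/10 = 623.8000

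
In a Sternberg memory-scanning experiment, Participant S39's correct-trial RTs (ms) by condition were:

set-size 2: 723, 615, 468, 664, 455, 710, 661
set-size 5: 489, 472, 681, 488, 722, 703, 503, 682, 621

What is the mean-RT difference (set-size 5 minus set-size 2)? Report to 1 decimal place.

-18.0 ms

M(set-size 2) = 4296/7 = 613.714
M(set-size 5) = 5361/9 = 595.667
Difference = 595.667 − 613.714 = -18.048 ms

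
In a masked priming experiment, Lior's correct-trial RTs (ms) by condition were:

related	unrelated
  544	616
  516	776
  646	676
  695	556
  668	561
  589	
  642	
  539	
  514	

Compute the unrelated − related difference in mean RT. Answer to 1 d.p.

M(related) = 5353/9 = 594.778
M(unrelated) = 3185/5 = 637.000
Difference = 637.000 − 594.778 = 42.222 ms

42.2 ms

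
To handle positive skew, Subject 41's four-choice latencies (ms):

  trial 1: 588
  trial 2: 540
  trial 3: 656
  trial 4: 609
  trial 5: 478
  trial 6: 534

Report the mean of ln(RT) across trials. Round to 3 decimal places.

ln(RT): 6.3767, 6.2916, 6.4862, 6.4118, 6.1696, 6.2804
Σ ln(RT) = 38.0163
Mean = 38.0163/6 = 6.33605

6.336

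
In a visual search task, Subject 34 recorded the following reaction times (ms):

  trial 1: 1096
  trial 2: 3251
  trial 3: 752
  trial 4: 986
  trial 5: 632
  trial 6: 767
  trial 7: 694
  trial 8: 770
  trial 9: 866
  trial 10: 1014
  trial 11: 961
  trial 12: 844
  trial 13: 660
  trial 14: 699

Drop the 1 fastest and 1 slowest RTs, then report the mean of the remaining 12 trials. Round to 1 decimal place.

842.4 ms

Sorted: 632, 660, 694, 699, 752, 767, 770, 844, 866, 961, 986, 1014, 1096, 3251
Drop lowest 1 (632) and highest 1 (3251)
Remaining (n=12): Σ = 10109, mean = 10109/12 = 842.417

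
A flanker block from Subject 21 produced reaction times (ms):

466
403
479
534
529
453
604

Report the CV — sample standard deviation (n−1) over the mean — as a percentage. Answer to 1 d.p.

13.3%

n = 7, Σ = 3468, M = 495.4286
Σ(x−M)² = 25881.714; s = √(25881.714/6) = 65.6781
CV = 65.6781 / 495.4286 = 0.13257 = 13.257%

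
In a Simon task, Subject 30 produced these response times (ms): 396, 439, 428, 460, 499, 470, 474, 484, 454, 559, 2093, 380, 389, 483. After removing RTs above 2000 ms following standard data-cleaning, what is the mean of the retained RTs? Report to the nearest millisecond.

Excluded: 2093
Retained (n=13): Σ = 5915
Mean = 5915/13 = 455.0000

455 ms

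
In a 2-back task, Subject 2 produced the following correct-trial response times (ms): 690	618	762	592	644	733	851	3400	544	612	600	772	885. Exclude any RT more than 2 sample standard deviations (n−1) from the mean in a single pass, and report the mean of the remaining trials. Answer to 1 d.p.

691.9 ms

n = 13, ΣRT = 11703, M = 900.231
Σ(x−M)² = 6899646.31; s = √(6899646.31/12) = 758.268
Cutoffs: 900.231 ± 2·758.268 → [-616.3, 2416.8]
Outside: 3400 → excluded.
Retained (n=12): Σ = 8303, mean = 8303/12 = 691.917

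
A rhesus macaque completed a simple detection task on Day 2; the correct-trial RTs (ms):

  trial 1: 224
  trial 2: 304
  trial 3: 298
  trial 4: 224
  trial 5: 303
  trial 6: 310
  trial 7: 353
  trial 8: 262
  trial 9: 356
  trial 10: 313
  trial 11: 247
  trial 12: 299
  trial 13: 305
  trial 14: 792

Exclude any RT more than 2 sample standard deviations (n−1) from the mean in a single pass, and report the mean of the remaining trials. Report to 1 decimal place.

n = 14, ΣRT = 4590, M = 327.857
Σ(x−M)² = 253273.71; s = √(253273.71/13) = 139.580
Cutoffs: 327.857 ± 2·139.580 → [48.7, 607.0]
Outside: 792 → excluded.
Retained (n=13): Σ = 3798, mean = 3798/13 = 292.154

292.2 ms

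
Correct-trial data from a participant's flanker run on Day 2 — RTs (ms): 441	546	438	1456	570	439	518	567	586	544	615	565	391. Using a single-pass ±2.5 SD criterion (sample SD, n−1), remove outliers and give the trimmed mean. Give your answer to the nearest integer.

518 ms

n = 13, ΣRT = 7676, M = 590.462
Σ(x−M)² = 869091.23; s = √(869091.23/12) = 269.118
Cutoffs: 590.462 ± 2.5·269.118 → [-82.3, 1263.3]
Outside: 1456 → excluded.
Retained (n=12): Σ = 6220, mean = 6220/12 = 518.333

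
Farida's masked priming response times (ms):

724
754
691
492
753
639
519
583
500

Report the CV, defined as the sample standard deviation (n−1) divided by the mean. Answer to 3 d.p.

0.172

n = 9, Σ = 5655, M = 628.3333
Σ(x−M)² = 93592.000; s = √(93592.000/8) = 108.1619
CV = 108.1619 / 628.3333 = 0.17214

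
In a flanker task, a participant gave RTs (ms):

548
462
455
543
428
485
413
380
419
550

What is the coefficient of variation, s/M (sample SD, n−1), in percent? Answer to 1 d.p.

13.1%

n = 10, Σ = 4683, M = 468.3000
Σ(x−M)² = 34012.100; s = √(34012.100/9) = 61.4746
CV = 61.4746 / 468.3000 = 0.13127 = 13.127%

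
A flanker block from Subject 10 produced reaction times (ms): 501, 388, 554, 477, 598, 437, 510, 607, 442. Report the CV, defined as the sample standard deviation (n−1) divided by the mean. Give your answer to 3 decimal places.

0.149

n = 9, Σ = 4514, M = 501.5556
Σ(x−M)² = 44454.222; s = √(44454.222/8) = 74.5438
CV = 74.5438 / 501.5556 = 0.14863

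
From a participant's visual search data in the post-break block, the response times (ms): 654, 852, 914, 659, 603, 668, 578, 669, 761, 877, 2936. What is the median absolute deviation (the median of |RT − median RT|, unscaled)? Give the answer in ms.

91 ms

Sorted: 578, 603, 654, 659, 668, 669, 761, 852, 877, 914, 2936 → median = 669
|x − 669|: 15, 183, 245, 10, 66, 1, 91, 0, 92, 208, 2267
Sorted deviations: 0, 1, 10, 15, 66, 91, 92, 183, 208, 245, 2267 → MAD = 91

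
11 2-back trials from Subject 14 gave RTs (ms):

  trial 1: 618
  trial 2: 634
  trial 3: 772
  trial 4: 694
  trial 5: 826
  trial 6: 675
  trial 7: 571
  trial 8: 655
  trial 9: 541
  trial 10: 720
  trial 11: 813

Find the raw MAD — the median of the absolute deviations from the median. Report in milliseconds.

57 ms

Sorted: 541, 571, 618, 634, 655, 675, 694, 720, 772, 813, 826 → median = 675
|x − 675|: 57, 41, 97, 19, 151, 0, 104, 20, 134, 45, 138
Sorted deviations: 0, 19, 20, 41, 45, 57, 97, 104, 134, 138, 151 → MAD = 57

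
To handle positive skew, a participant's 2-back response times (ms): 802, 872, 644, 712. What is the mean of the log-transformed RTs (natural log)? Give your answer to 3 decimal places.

6.623

ln(RT): 6.6871, 6.7708, 6.4677, 6.5681
Σ ln(RT) = 26.4937
Mean = 26.4937/4 = 6.62342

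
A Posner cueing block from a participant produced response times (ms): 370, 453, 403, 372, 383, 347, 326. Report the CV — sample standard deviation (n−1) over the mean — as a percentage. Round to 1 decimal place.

n = 7, Σ = 2654, M = 379.1429
Σ(x−M)² = 10030.857; s = √(10030.857/6) = 40.8878
CV = 40.8878 / 379.1429 = 0.10784 = 10.784%

10.8%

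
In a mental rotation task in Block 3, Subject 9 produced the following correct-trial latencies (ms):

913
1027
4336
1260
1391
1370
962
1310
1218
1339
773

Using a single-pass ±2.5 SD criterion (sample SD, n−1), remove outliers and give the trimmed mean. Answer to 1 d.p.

1156.3 ms

n = 11, ΣRT = 15899, M = 1445.364
Σ(x−M)² = 9624256.55; s = √(9624256.55/10) = 981.033
Cutoffs: 1445.364 ± 2.5·981.033 → [-1007.2, 3897.9]
Outside: 4336 → excluded.
Retained (n=10): Σ = 11563, mean = 11563/10 = 1156.300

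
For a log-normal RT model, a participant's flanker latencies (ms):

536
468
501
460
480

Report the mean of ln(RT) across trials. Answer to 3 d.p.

ln(RT): 6.2841, 6.1485, 6.2166, 6.1312, 6.1738
Σ ln(RT) = 30.9542
Mean = 30.9542/5 = 6.19084

6.191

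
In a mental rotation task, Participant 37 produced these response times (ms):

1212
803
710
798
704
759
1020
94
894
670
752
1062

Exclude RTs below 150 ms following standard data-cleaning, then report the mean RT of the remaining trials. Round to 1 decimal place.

Excluded: 94
Retained (n=11): Σ = 9384
Mean = 9384/11 = 853.0909

853.1 ms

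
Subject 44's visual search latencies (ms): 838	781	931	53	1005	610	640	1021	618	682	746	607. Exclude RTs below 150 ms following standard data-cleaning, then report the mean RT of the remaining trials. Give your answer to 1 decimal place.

770.8 ms

Excluded: 53
Retained (n=11): Σ = 8479
Mean = 8479/11 = 770.8182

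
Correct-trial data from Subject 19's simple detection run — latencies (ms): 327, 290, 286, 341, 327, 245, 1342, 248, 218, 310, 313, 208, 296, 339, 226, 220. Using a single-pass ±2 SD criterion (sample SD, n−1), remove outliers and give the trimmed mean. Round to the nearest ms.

n = 16, ΣRT = 5536, M = 346.000
Σ(x−M)² = 1089942.00; s = √(1089942.00/15) = 269.560
Cutoffs: 346.000 ± 2·269.560 → [-193.1, 885.1]
Outside: 1342 → excluded.
Retained (n=15): Σ = 4194, mean = 4194/15 = 279.600

280 ms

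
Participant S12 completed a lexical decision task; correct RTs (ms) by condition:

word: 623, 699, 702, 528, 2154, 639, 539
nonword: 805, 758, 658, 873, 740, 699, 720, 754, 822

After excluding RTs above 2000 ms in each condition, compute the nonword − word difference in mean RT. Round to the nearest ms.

word: exclude 2154
M(word) = 3730/6 = 621.667
M(nonword) = 6829/9 = 758.778
Difference = 758.778 − 621.667 = 137.111 ms

137 ms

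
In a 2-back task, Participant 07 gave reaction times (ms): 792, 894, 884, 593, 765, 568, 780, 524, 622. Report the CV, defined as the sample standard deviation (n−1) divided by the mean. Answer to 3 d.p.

0.195

n = 9, Σ = 6422, M = 713.5556
Σ(x−M)² = 154860.222; s = √(154860.222/8) = 139.1313
CV = 139.1313 / 713.5556 = 0.19498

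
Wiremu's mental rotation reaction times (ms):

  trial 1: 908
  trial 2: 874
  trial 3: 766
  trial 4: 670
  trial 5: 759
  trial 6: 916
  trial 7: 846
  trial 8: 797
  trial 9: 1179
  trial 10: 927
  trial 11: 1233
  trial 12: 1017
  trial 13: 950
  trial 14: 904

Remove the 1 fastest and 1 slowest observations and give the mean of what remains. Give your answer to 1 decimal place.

903.6 ms

Sorted: 670, 759, 766, 797, 846, 874, 904, 908, 916, 927, 950, 1017, 1179, 1233
Drop lowest 1 (670) and highest 1 (1233)
Remaining (n=12): Σ = 10843, mean = 10843/12 = 903.583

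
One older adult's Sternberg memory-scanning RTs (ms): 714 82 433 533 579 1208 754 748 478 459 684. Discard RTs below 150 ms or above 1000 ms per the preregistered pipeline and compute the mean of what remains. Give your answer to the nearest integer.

598 ms

Excluded: 82, 1208
Retained (n=9): Σ = 5382
Mean = 5382/9 = 598.0000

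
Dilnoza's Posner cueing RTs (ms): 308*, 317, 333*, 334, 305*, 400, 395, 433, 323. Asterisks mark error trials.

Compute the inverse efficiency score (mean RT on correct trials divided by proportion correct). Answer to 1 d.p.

Correct trials (n=6): 317, 334, 400, 395, 433, 323
Mean correct RT = 2202/6 = 367.0000 ms
Proportion correct = 6/9
IES = 367.0000 / (6/9) = 550.500 ms

550.5 ms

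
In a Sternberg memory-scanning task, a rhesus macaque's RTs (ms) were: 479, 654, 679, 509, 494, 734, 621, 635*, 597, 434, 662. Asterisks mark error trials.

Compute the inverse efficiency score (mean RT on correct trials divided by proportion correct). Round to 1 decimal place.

Correct trials (n=10): 479, 654, 679, 509, 494, 734, 621, 597, 434, 662
Mean correct RT = 5863/10 = 586.3000 ms
Proportion correct = 10/11
IES = 586.3000 / (10/11) = 644.930 ms

644.9 ms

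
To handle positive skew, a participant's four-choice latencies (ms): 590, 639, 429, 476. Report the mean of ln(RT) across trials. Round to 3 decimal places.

6.267

ln(RT): 6.3801, 6.4599, 6.0615, 6.1654
Σ ln(RT) = 25.0669
Mean = 25.0669/4 = 6.26673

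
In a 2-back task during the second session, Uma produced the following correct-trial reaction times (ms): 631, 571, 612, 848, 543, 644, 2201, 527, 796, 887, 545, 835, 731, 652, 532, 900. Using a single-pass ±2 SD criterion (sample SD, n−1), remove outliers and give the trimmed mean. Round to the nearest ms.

684 ms

n = 16, ΣRT = 12455, M = 778.438
Σ(x−M)² = 2421249.94; s = √(2421249.94/15) = 401.767
Cutoffs: 778.438 ± 2·401.767 → [-25.1, 1582.0]
Outside: 2201 → excluded.
Retained (n=15): Σ = 10254, mean = 10254/15 = 683.600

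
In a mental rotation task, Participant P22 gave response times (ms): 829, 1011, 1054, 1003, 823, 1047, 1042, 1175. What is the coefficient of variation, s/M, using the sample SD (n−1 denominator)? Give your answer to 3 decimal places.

n = 8, Σ = 7984, M = 998.0000
Σ(x−M)² = 98182.000; s = √(98182.000/7) = 118.4314
CV = 118.4314 / 998.0000 = 0.11867

0.119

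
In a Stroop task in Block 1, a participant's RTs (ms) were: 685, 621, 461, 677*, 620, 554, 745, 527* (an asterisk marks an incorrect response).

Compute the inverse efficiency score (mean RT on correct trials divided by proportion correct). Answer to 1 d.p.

819.1 ms

Correct trials (n=6): 685, 621, 461, 620, 554, 745
Mean correct RT = 3686/6 = 614.3333 ms
Proportion correct = 6/8
IES = 614.3333 / (6/8) = 819.111 ms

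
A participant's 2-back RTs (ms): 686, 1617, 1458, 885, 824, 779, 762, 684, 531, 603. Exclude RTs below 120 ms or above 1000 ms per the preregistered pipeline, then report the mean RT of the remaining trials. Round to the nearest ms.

Excluded: 1458, 1617
Retained (n=8): Σ = 5754
Mean = 5754/8 = 719.2500

719 ms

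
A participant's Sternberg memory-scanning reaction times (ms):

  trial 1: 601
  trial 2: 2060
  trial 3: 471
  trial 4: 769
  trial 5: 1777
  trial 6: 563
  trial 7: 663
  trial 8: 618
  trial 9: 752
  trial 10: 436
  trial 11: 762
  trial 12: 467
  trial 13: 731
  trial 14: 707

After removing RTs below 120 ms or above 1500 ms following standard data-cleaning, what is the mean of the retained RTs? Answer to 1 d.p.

Excluded: 1777, 2060
Retained (n=12): Σ = 7540
Mean = 7540/12 = 628.3333

628.3 ms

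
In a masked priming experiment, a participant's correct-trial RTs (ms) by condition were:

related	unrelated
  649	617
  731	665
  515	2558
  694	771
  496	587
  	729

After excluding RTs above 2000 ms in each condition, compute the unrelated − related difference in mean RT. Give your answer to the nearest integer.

57 ms

unrelated: exclude 2558
M(related) = 3085/5 = 617.000
M(unrelated) = 3369/5 = 673.800
Difference = 673.800 − 617.000 = 56.800 ms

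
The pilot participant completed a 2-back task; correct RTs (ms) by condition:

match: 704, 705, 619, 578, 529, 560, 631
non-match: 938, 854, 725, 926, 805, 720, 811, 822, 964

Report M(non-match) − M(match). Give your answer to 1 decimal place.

222.6 ms

M(match) = 4326/7 = 618.000
M(non-match) = 7565/9 = 840.556
Difference = 840.556 − 618.000 = 222.556 ms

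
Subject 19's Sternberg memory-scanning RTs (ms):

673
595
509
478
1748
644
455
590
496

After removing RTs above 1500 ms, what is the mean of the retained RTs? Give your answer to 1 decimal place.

555.0 ms

Excluded: 1748
Retained (n=8): Σ = 4440
Mean = 4440/8 = 555.0000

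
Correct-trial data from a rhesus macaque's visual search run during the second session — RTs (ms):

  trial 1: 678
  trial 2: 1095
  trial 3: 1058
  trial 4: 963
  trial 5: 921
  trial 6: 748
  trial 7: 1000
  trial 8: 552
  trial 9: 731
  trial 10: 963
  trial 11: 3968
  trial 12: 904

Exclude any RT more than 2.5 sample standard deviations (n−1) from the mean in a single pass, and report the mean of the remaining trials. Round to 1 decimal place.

n = 12, ΣRT = 13581, M = 1131.750
Σ(x−M)² = 9071564.25; s = √(9071564.25/11) = 908.123
Cutoffs: 1131.750 ± 2.5·908.123 → [-1138.6, 3402.1]
Outside: 3968 → excluded.
Retained (n=11): Σ = 9613, mean = 9613/11 = 873.909

873.9 ms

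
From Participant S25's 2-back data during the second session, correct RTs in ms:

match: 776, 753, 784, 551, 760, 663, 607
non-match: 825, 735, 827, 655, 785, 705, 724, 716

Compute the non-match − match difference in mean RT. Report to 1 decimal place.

M(match) = 4894/7 = 699.143
M(non-match) = 5972/8 = 746.500
Difference = 746.500 − 699.143 = 47.357 ms

47.4 ms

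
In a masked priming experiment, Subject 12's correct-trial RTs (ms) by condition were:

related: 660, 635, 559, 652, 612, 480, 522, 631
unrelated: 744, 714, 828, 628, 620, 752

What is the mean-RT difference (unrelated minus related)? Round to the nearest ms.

120 ms

M(related) = 4751/8 = 593.875
M(unrelated) = 4286/6 = 714.333
Difference = 714.333 − 593.875 = 120.458 ms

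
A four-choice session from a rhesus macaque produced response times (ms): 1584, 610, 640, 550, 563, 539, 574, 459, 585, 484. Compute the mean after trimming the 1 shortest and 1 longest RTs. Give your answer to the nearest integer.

568 ms

Sorted: 459, 484, 539, 550, 563, 574, 585, 610, 640, 1584
Drop lowest 1 (459) and highest 1 (1584)
Remaining (n=8): Σ = 4545, mean = 4545/8 = 568.125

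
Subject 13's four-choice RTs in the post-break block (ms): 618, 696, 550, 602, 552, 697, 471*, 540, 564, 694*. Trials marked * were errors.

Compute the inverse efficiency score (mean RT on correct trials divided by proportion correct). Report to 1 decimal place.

753.0 ms

Correct trials (n=8): 618, 696, 550, 602, 552, 697, 540, 564
Mean correct RT = 4819/8 = 602.3750 ms
Proportion correct = 8/10
IES = 602.3750 / (8/10) = 752.969 ms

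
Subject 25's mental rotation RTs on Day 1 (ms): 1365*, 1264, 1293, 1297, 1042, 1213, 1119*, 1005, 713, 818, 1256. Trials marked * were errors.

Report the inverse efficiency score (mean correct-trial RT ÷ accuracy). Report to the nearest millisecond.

1345 ms

Correct trials (n=9): 1264, 1293, 1297, 1042, 1213, 1005, 713, 818, 1256
Mean correct RT = 9901/9 = 1100.1111 ms
Proportion correct = 9/11
IES = 1100.1111 / (9/11) = 1344.580 ms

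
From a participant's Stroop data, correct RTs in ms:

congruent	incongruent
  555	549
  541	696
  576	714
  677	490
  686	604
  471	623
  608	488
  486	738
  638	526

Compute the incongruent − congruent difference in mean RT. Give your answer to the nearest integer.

M(congruent) = 5238/9 = 582.000
M(incongruent) = 5428/9 = 603.111
Difference = 603.111 − 582.000 = 21.111 ms

21 ms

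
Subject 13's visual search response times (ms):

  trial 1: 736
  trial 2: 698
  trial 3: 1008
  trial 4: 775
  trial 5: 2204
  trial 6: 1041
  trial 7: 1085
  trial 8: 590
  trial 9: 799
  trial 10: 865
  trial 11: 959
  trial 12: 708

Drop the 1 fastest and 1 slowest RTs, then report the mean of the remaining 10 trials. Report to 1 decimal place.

Sorted: 590, 698, 708, 736, 775, 799, 865, 959, 1008, 1041, 1085, 2204
Drop lowest 1 (590) and highest 1 (2204)
Remaining (n=10): Σ = 8674, mean = 8674/10 = 867.400

867.4 ms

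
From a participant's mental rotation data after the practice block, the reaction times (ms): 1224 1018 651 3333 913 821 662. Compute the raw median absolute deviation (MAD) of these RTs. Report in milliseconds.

251 ms

Sorted: 651, 662, 821, 913, 1018, 1224, 3333 → median = 913
|x − 913|: 311, 105, 262, 2420, 0, 92, 251
Sorted deviations: 0, 92, 105, 251, 262, 311, 2420 → MAD = 251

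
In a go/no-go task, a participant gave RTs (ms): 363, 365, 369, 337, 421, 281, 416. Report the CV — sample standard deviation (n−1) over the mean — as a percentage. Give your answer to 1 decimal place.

n = 7, Σ = 2552, M = 364.5714
Σ(x−M)² = 13595.714; s = √(13595.714/6) = 47.6020
CV = 47.6020 / 364.5714 = 0.13057 = 13.057%

13.1%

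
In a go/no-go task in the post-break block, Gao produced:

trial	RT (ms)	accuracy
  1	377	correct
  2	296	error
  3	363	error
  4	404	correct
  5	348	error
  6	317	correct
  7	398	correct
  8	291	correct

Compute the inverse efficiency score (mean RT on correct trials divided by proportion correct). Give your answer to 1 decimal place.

Correct trials (n=5): 377, 404, 317, 398, 291
Mean correct RT = 1787/5 = 357.4000 ms
Proportion correct = 5/8
IES = 357.4000 / (5/8) = 571.840 ms

571.8 ms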